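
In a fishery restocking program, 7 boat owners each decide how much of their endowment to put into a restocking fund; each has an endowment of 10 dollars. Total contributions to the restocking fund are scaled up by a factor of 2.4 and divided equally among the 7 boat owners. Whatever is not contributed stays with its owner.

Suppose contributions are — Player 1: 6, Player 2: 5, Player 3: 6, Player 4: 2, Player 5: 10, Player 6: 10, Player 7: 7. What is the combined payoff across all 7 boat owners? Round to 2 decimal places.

Total contributed: 6 + 5 + 6 + 2 + 10 + 10 + 7 = 46; total kept: 7 × 10 − 46 = 24.
The restocking fund pays out 2.4 × 46 = 110.40 in aggregate.
Group total = 24 + 110.40 = 134.40.

134.40 dollars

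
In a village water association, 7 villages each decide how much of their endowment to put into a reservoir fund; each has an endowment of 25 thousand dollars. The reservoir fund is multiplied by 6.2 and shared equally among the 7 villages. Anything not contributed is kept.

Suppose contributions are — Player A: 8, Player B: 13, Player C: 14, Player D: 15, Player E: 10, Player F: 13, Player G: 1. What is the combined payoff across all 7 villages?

Total contributed: 8 + 13 + 14 + 15 + 10 + 13 + 1 = 74; total kept: 7 × 25 − 74 = 101.
The reservoir fund pays out 6.2 × 74 = 458.80 in aggregate.
Group total = 101 + 458.80 = 559.80.

559.80 thousand dollars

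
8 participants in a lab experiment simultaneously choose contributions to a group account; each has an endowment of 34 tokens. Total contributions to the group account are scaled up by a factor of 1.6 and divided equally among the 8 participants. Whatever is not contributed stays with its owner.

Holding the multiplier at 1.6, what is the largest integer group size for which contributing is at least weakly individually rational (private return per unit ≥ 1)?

Private return per unit is 1.6/(group size), which is ≥ 1 whenever the group size is ≤ 1.6.
The largest such integer is 1.

1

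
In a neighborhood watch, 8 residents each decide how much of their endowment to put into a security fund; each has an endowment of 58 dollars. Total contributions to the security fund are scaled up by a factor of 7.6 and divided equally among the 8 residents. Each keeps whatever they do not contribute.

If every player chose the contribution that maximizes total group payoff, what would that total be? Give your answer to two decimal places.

3526.40 dollars

Each contributed unit returns 7.600 to the group as a whole (0.9500 to each of 8 players), which exceeds 1, so the social optimum is full contribution: group total = 7.600 × 464 = 3526.40.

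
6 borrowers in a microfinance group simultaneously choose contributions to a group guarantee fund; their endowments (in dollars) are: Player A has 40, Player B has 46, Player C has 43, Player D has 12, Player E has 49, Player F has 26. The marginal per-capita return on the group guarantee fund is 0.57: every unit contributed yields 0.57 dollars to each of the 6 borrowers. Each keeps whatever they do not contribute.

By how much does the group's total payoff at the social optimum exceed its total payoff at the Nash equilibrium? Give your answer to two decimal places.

522.72 dollars

The private return per contributed unit is 0.57 < 1 for everyone, so the Nash equilibrium is zero contribution and the group total is Σ E_j = 40 + 46 + 43 + 12 + 49 + 26 = 216.
Each contributed unit returns 3.420 to the group, so the social optimum is full contribution by everyone: group total = 3.420 × 216 = 738.72.
Efficiency loss = (3.420 − 1) × 216 = 522.72.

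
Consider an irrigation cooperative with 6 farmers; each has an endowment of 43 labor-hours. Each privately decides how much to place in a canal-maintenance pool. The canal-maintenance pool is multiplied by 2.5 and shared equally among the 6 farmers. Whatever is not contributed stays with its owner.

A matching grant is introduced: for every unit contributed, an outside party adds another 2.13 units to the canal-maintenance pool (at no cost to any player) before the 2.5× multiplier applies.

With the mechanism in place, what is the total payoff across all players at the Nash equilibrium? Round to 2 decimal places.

With the mechanism, a contributed unit returns 2.5 × 3.13 / 6 = 1.3042 per unit of net cost to the contributor — now above 1 — so contributing fully is weakly dominant for every player.
So the Nash equilibrium is full contribution by all 6; the group earns 2.5 × 3.13 × 258 = 2018.85.

2018.85 labor-hours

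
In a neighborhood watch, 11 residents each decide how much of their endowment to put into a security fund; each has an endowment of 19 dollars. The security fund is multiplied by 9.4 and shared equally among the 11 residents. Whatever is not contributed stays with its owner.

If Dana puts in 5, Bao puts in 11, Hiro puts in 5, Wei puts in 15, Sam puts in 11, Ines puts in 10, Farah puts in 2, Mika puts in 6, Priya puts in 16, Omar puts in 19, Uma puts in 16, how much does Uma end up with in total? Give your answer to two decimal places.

102.13 dollars

Total contributed: 5 + 11 + 5 + 15 + 11 + 10 + 2 + 6 + 16 + 19 + 16 = 116.
Each receives 9.4 × 116 / 11 = 99.13 from the security fund.
Uma keeps 19 − 16 = 3, so Uma's payoff is 3 + 99.13 = 102.13.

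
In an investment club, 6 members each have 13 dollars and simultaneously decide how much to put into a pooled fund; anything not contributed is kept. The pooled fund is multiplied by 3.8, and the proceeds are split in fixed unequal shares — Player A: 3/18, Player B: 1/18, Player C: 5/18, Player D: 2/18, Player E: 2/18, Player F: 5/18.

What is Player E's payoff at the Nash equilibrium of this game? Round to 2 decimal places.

23.98 dollars

Each unit j contributes comes back to j as 3.8 × (j's share), so j prefers to contribute only if that share exceeds 1/3.8 = 0.2632; otherwise keeping the unit dominates.
Player C and Player F clear that bar, contributing 13 each; the remaining 4 contribute 0. Total contributed: 26.
Player E keeps 13 and receives 3.8 × 26 × 2/18 = 10.98 from the pooled fund, for a payoff of 23.98.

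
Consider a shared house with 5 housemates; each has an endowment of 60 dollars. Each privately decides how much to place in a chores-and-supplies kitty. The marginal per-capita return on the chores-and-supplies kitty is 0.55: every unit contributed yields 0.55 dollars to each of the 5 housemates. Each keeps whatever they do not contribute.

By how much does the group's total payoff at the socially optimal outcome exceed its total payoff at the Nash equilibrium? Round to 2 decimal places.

The private return per contributed unit is 0.55 < 1, so contributing 0 is dominant for every player. At the Nash equilibrium everyone keeps their 60, and the group total is 5 × 60 = 300.
Each contributed unit returns 2.750 to the group as a whole (0.55 to each of 5 players), which exceeds 1, so the social optimum is full contribution: group total = 2.750 × 300 = 825.00.
Efficiency loss = 825.00 − 300 = 525.00.

525.00 dollars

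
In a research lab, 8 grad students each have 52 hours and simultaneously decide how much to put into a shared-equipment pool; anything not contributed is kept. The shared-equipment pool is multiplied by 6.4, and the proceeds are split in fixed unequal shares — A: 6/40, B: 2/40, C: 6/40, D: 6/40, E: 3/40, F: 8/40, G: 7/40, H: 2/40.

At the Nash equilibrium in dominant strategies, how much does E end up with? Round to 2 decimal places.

101.92 hours

Player j's private return per contributed unit is 6.4 × (j's share). Contributing is weakly dominant for j when that share is at least 1/6.4 = 0.1563, and contributing 0 is dominant otherwise.
The shares above 0.1563 belong to F and G, contributing 52 each; the remaining 6 contribute 0. Total contributed: 104.
E keeps 52 and receives 6.4 × 104 × 3/40 = 49.92 from the shared-equipment pool, for a payoff of 101.92.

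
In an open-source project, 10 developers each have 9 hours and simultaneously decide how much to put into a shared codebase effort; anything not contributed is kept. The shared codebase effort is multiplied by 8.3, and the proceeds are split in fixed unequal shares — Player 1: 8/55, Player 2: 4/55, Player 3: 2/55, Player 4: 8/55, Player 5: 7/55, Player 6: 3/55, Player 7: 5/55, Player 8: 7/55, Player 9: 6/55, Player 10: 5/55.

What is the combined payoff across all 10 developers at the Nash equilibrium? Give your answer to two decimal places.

Player j's private return per contributed unit is 8.3 × (j's share). Contributing is weakly dominant for j when that share is at least 1/8.3 = 0.1205, and contributing 0 is dominant otherwise.
Player 1, Player 4, Player 5 and Player 8 are above the threshold, contributing 9 each; the remaining 6 contribute 0. Total contributed: 36.
The shared codebase effort pays out 8.3 × 36 = 298.80 in total (split across the unequal shares, but the aggregate is all that matters for the group sum).
The 6 free-riders keep 9 each, adding 54. Group total = 54 + 298.80 = 352.80.

352.80 hours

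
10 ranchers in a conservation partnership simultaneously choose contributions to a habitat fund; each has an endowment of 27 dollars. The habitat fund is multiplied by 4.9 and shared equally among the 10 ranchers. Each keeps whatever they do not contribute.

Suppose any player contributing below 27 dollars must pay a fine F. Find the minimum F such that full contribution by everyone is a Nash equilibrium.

13.77 dollars

Given the others contribute fully, the best deviation is to contribute 0 (any partial contribution still incurs the fine and gives up units whose private return 0.4900 is below 1).
Deviating from 27 to 0 saves 27 dollars but forfeits the deviator's share of the drop in the habitat fund: 4.9/10 × 27 = 13.23.
So the deviation gain is 27 − 13.23 = 13.77, and the fine must be at least 13.77 dollars to wipe it out.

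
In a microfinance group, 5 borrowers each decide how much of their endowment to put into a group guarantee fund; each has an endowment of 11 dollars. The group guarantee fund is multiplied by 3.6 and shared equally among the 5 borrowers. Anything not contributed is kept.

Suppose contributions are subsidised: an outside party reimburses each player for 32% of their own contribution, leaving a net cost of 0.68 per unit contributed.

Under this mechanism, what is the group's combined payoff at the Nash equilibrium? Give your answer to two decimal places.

With the mechanism, a contributed unit returns (3.6/5) / 0.68 = 1.0588 per unit of net cost to the contributor — now above 1 — so contributing fully is weakly dominant for every player.
At the Nash equilibrium everyone contributes 11. Group total payoff = 5 × (11 × 0.32 + 3.6 × 11) = 215.60.

215.60 dollars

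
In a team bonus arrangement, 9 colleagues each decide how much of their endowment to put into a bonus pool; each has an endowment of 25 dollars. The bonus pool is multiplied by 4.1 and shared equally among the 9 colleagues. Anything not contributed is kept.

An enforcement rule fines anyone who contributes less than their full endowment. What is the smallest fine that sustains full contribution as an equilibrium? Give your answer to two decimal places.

Given the others contribute fully, the best deviation is to contribute 0 (any partial contribution still incurs the fine and gives up units whose private return 0.4556 is below 1).
Deviating from 25 to 0 saves 25 dollars but forfeits the deviator's share of the drop in the bonus pool: 4.1/9 × 25 = 11.39.
So the deviation gain is 25 − 11.39 = 13.61, and the fine must be at least 13.61 dollars to wipe it out.

13.61 dollars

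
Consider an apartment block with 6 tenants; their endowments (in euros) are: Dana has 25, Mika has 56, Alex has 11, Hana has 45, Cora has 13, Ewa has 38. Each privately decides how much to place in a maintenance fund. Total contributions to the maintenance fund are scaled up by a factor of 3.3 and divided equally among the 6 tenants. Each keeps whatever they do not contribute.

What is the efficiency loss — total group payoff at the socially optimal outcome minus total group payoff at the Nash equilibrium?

The private return per contributed unit is 3.3/6 = 0.5500 < 1 for every player regardless of endowment, so the Nash equilibrium is zero contribution and the group total is Σ E_j = 25 + 56 + 11 + 45 + 13 + 38 = 188.
Each contributed unit returns 3.300 to the group, so the social optimum is full contribution by everyone: group total = 3.300 × 188 = 620.40.
Efficiency loss = (3.300 − 1) × 188 = 432.40.

432.40 euros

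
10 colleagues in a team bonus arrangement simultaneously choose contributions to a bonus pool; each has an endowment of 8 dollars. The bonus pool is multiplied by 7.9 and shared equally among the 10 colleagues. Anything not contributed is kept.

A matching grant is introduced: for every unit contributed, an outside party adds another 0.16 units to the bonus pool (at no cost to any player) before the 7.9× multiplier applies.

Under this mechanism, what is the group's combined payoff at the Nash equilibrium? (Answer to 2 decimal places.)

80.00 dollars

The effective private return is 7.9 × 1.16 / 10 = 0.9164, which is still under 1, so the mechanism doesn't change anyone's dominant strategy: zero contribution.
At the Nash equilibrium no one contributes; group total payoff = 10 × 8 = 80.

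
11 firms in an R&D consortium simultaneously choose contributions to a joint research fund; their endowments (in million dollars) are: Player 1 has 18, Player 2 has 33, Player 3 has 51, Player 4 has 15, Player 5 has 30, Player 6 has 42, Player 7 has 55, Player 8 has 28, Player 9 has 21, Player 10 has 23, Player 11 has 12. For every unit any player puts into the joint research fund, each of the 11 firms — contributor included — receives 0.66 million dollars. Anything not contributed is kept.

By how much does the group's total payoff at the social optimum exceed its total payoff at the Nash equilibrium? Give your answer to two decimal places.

2053.28 million dollars

The private return per contributed unit is 0.66 < 1 for everyone, so the Nash equilibrium is zero contribution and the group total is Σ E_j = 18 + 33 + 51 + 15 + 30 + 42 + 55 + 28 + 21 + 23 + 12 = 328.
Each contributed unit returns 7.260 to the group, so the social optimum is full contribution by everyone: group total = 7.260 × 328 = 2381.28.
Efficiency loss = (7.260 − 1) × 328 = 2053.28.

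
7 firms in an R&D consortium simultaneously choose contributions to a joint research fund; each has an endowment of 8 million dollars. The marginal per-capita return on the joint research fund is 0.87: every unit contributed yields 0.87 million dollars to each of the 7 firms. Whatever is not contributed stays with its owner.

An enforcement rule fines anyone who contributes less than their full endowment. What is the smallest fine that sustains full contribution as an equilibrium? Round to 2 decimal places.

1.04 million dollars

Given the others contribute fully, the best deviation is to contribute 0 (any partial contribution still incurs the fine and gives up units whose private return 0.87 is below 1).
Deviating from 8 to 0 saves 8 million dollars but forfeits the deviator's share of the drop in the joint research fund: 0.87 × 8 = 6.96.
So the deviation gain is 8 − 6.96 = 1.04, and the fine must be at least 1.04 million dollars to wipe it out.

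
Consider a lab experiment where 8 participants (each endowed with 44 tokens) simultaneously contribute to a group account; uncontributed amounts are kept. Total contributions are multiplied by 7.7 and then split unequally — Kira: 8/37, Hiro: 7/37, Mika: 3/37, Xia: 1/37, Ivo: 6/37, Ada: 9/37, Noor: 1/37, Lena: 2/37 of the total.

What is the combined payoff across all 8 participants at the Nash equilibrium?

1531.20 tokens

A player with share s gets back 7.7·s per unit contributed, so full contribution is dominant for anyone with s > 1/7.7 = 0.1299 and zero contribution is dominant for anyone below.
Kira, Hiro, Ivo and Ada clear that bar, contributing 44 each; the remaining 4 contribute 0. Total contributed: 176.
The group account pays out 7.7 × 176 = 1355.20 in total (split across the unequal shares, but the aggregate is all that matters for the group sum).
The 4 free-riders keep 44 each, adding 176. Group total = 176 + 1355.20 = 1531.20.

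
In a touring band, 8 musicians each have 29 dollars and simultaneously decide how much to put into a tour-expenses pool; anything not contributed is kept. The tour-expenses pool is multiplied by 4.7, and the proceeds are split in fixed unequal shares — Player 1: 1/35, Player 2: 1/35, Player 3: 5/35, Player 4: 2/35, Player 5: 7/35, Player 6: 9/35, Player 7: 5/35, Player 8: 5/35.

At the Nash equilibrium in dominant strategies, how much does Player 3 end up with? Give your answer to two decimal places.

48.47 dollars

Each unit j contributes comes back to j as 4.7 × (j's share), so j prefers to contribute only if that share exceeds 1/4.7 = 0.2128; otherwise keeping the unit dominates.
Player 6 alone (share 9/35) is above the threshold, contributing 29; the remaining 7 contribute 0. Total contributed: 29.
Player 3 keeps 29 and receives 4.7 × 29 × 5/35 = 19.47 from the tour-expenses pool, for a payoff of 48.47.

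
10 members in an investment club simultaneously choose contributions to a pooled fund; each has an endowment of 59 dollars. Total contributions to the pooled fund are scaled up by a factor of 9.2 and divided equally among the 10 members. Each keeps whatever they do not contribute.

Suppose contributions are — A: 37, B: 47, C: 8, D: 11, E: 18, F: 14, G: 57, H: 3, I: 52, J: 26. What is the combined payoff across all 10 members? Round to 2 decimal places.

Total contributed: 37 + 47 + 8 + 11 + 18 + 14 + 57 + 3 + 52 + 26 = 273; total kept: 10 × 59 − 273 = 317.
The pooled fund pays out 9.2 × 273 = 2511.60 in aggregate.
Group total = 317 + 2511.60 = 2828.60.

2828.60 dollars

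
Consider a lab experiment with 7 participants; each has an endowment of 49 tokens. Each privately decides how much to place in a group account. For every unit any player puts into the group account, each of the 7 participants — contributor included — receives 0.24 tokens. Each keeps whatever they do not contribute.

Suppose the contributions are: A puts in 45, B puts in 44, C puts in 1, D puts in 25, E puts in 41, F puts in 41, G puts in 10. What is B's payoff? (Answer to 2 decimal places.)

54.68 tokens

Total contributed: 45 + 44 + 1 + 25 + 41 + 41 + 10 = 207.
Each receives 0.24 × 207 = 49.68 from the group account.
B keeps 49 − 44 = 5, so B's payoff is 5 + 49.68 = 54.68.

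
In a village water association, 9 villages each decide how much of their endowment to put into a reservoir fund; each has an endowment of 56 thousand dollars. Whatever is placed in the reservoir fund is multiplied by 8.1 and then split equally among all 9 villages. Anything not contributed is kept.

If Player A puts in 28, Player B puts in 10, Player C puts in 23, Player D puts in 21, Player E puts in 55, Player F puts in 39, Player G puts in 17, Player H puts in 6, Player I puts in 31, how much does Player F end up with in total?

224.00 thousand dollars

Total contributed: 28 + 10 + 23 + 21 + 55 + 39 + 17 + 6 + 31 = 230.
Each receives 8.1 × 230 / 9 = 207.00 from the reservoir fund.
Player F keeps 56 − 39 = 17, so Player F's payoff is 17 + 207.00 = 224.00.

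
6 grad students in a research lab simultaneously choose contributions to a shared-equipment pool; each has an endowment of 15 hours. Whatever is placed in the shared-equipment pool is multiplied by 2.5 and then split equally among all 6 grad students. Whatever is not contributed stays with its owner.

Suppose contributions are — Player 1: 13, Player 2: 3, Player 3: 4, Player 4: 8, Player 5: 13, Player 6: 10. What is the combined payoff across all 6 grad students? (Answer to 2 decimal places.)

Total contributed: 13 + 3 + 4 + 8 + 13 + 10 = 51; total kept: 6 × 15 − 51 = 39.
The shared-equipment pool pays out 2.5 × 51 = 127.50 in aggregate.
Group total = 39 + 127.50 = 166.50.

166.50 hours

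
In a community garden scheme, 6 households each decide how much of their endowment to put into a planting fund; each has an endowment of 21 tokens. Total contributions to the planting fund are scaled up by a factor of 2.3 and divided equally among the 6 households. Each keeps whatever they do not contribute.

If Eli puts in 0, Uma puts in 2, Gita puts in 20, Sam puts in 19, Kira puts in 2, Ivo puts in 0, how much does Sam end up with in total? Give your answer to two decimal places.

Total contributed: 0 + 2 + 20 + 19 + 2 + 0 = 43.
Each receives 2.3 × 43 / 6 = 16.48 from the planting fund.
Sam keeps 21 − 19 = 2, so Sam's payoff is 2 + 16.48 = 18.48.

18.48 tokens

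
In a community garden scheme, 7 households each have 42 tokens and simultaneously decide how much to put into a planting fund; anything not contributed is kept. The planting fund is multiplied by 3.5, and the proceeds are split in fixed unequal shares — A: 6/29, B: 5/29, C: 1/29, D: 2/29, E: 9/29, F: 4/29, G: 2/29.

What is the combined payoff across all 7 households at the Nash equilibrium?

399.00 tokens

For player j, contributing a unit is worthwhile iff 3.5 × (j's share) ≥ 1, i.e. iff j's share is at least 0.2857.
Only E (9/29) clears that bar, contributing 42; the remaining 6 contribute 0. Total contributed: 42.
The planting fund pays out 3.5 × 42 = 147.00 in total (split across the unequal shares, but the aggregate is all that matters for the group sum).
The 6 free-riders keep 42 each, adding 252. Group total = 252 + 147.00 = 399.00.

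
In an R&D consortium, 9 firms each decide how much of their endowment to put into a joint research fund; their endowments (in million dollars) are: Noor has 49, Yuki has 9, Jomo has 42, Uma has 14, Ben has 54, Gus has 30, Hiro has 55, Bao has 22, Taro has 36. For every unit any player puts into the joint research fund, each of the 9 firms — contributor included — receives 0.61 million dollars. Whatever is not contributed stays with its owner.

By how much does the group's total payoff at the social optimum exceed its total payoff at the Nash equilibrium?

1396.39 million dollars

The private return per contributed unit is 0.61 < 1 for everyone, so the Nash equilibrium is zero contribution and the group total is Σ E_j = 49 + 9 + 42 + 14 + 54 + 30 + 55 + 22 + 36 = 311.
Each contributed unit returns 5.490 to the group, so the social optimum is full contribution by everyone: group total = 5.490 × 311 = 1707.39.
Efficiency loss = (5.490 − 1) × 311 = 1396.39.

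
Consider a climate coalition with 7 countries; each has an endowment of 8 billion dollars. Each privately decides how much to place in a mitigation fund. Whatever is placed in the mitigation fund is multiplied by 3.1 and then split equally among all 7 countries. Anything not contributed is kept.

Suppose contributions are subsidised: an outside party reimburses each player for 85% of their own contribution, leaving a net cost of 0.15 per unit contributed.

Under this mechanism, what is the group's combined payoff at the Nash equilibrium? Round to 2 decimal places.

With the mechanism, a contributed unit returns (3.1/7) / 0.15 = 2.9524 per unit of net cost to the contributor — now above 1 — so contributing fully is weakly dominant for every player.
So the Nash equilibrium is full contribution by all 7; the group earns 7 × (8 × 0.85 + 3.1 × 8) = 221.20.

221.20 billion dollars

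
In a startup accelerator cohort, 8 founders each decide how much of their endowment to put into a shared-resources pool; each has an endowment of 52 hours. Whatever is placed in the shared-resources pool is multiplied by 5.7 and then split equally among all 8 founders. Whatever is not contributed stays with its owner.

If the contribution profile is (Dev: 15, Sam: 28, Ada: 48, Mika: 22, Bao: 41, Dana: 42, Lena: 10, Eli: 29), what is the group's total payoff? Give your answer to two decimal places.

1520.50 hours

Total contributed: 15 + 28 + 48 + 22 + 41 + 42 + 10 + 29 = 235; total kept: 8 × 52 − 235 = 181.
The shared-resources pool pays out 5.7 × 235 = 1339.50 in aggregate.
Group total = 181 + 1339.50 = 1520.50.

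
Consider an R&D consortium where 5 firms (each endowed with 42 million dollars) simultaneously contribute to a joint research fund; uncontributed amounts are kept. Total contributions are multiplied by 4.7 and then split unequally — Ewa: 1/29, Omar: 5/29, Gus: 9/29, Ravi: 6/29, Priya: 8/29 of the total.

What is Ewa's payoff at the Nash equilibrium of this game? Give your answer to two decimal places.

Each unit j contributes comes back to j as 4.7 × (j's share), so j prefers to contribute only if that share exceeds 1/4.7 = 0.2128; otherwise keeping the unit dominates.
Gus and Priya clear that bar, contributing 42 each; the remaining 3 contribute 0. Total contributed: 84.
Ewa keeps 42 and receives 4.7 × 84 × 1/29 = 13.61 from the joint research fund, for a payoff of 55.61.

55.61 million dollars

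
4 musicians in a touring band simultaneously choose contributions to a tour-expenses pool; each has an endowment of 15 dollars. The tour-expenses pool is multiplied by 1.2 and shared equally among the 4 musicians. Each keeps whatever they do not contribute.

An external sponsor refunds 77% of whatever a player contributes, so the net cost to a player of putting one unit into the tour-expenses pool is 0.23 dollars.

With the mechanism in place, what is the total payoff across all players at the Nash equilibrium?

118.20 dollars

Under the mechanism each unit contributed yields (1.2/4) / 0.23 = 1.3043 back to its contributor per unit of net cost, which exceeds 1, making full contribution the dominant choice for everyone.
So the Nash equilibrium is full contribution by all 4; the group earns 4 × (15 × 0.77 + 1.2 × 15) = 118.20.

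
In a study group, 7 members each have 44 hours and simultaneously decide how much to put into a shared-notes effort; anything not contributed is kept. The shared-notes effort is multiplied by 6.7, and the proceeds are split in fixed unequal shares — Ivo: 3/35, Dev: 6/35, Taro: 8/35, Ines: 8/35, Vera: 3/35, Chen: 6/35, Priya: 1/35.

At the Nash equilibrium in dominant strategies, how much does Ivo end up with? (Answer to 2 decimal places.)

For player j, contributing a unit is worthwhile iff 6.7 × (j's share) ≥ 1, i.e. iff j's share is at least 0.1493.
The shares above 0.1493 belong to Dev, Taro, Ines and Chen, contributing 44 each; the remaining 3 contribute 0. Total contributed: 176.
Ivo keeps 44 and receives 6.7 × 176 × 3/35 = 101.07 from the shared-notes effort, for a payoff of 145.07.

145.07 hours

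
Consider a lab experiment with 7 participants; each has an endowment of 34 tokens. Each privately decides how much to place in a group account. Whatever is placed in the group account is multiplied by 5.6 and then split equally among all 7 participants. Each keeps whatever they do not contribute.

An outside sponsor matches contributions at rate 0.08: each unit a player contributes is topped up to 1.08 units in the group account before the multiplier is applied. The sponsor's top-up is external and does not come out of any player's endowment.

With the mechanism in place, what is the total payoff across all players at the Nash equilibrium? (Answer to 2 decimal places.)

238.00 tokens

The effective private return is 5.6 × 1.08 / 7 = 0.8640, which is still under 1, so the mechanism doesn't change anyone's dominant strategy: zero contribution.
Everyone keeps their endowment and the group total is 7 × 34 = 238.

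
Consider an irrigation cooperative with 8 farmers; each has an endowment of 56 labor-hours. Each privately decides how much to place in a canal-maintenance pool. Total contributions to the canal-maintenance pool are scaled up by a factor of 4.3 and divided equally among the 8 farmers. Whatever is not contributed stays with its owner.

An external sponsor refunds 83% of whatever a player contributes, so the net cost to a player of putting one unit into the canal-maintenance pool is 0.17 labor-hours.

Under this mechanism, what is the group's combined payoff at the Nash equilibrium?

2298.24 labor-hours

The effective private return per unit is now (4.3/8) / 0.17 = 3.1618 > 1, so every player's dominant strategy flips to full contribution.
At the Nash equilibrium everyone contributes 56. Group total payoff = 8 × (56 × 0.83 + 4.3 × 56) = 2298.24.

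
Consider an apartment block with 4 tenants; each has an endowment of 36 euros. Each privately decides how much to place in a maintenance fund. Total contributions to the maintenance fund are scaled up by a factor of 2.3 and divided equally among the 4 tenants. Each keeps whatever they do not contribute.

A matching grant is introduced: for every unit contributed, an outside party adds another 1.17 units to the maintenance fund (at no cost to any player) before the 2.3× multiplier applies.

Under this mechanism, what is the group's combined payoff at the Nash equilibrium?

718.70 euros

With the mechanism, a contributed unit returns 2.3 × 2.17 / 4 = 1.2478 per unit of net cost to the contributor — now above 1 — so contributing fully is weakly dominant for every player.
At the Nash equilibrium everyone contributes 36. Group total payoff = 2.3 × 2.17 × 144 = 718.70.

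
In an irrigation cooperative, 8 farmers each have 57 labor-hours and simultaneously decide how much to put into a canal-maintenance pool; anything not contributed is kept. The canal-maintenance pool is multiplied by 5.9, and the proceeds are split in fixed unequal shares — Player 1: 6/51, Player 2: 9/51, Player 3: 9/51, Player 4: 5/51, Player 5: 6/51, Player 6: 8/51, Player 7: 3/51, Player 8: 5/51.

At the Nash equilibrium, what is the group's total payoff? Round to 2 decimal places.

1014.60 labor-hours

Each unit j contributes comes back to j as 5.9 × (j's share), so j prefers to contribute only if that share exceeds 1/5.9 = 0.1695; otherwise keeping the unit dominates.
The shares above 0.1695 belong to Player 2 and Player 3, contributing 57 each; the remaining 6 contribute 0. Total contributed: 114.
The canal-maintenance pool pays out 5.9 × 114 = 672.60 in total (split across the unequal shares, but the aggregate is all that matters for the group sum).
The 6 free-riders keep 57 each, adding 342. Group total = 342 + 672.60 = 1014.60.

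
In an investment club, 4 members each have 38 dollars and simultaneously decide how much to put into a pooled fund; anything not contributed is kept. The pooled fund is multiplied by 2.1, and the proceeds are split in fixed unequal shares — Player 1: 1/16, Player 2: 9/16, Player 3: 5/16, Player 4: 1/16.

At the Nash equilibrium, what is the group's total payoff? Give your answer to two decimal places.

Player j's private return per contributed unit is 2.1 × (j's share). Contributing is weakly dominant for j when that share is at least 1/2.1 = 0.4762, and contributing 0 is dominant otherwise.
The only share above 0.4762 is Player 2's 9/16, contributing 38; the remaining 3 contribute 0. Total contributed: 38.
The pooled fund pays out 2.1 × 38 = 79.80 in total (split across the unequal shares, but the aggregate is all that matters for the group sum).
The 3 free-riders keep 38 each, adding 114. Group total = 114 + 79.80 = 193.80.

193.80 dollars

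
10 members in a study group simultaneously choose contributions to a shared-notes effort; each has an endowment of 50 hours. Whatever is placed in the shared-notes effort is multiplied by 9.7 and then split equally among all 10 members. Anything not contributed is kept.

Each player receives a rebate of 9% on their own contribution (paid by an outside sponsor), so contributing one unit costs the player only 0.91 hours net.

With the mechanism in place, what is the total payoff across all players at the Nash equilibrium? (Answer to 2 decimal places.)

4895.00 hours

Under the mechanism each unit contributed yields (9.7/10) / 0.91 = 1.0659 back to its contributor per unit of net cost, which exceeds 1, making full contribution the dominant choice for everyone.
At the Nash equilibrium everyone contributes 50. Group total payoff = 10 × (50 × 0.09 + 9.7 × 50) = 4895.00.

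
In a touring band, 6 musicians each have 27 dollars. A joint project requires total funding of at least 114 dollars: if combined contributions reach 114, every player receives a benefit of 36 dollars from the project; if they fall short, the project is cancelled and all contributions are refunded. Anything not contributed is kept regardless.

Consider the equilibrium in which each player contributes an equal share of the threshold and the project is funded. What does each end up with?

Equal share of the threshold: 114/6 = 19.
At this profile no one gains by cutting their contribution: any cut drops the total below 114, the project is cancelled, contributions are refunded, and the deviator ends with 27, which is less than 27 − 19 + 36 = 44. Contributing more than 19 just wastes the excess. So contributing exactly 19 is a best response.
Each player's payoff: 27 − 19 + 36 = 44.

44 dollars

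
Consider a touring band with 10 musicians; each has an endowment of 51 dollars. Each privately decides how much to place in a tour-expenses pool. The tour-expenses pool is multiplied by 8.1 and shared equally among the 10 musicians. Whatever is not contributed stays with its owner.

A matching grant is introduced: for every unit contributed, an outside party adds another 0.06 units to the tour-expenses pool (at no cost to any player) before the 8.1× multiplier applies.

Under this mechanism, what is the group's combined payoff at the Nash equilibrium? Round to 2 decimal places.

510.00 dollars

Even with the mechanism, each unit contributed returns only 8.1 × 1.06 / 10 = 0.8586 per unit of net cost, so contributing nothing is still dominant.
Everyone keeps their endowment and the group total is 10 × 51 = 510.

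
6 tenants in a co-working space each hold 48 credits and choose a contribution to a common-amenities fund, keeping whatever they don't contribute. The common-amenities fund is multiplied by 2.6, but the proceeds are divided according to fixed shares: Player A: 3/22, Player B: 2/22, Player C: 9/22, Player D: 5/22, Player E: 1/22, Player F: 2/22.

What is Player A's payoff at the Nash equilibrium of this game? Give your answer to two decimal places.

65.02 credits

For player j, contributing a unit is worthwhile iff 2.6 × (j's share) ≥ 1, i.e. iff j's share is at least 0.3846.
Only Player C (9/22) clears that bar, contributing 48; the remaining 5 contribute 0. Total contributed: 48.
Player A keeps 48 and receives 2.6 × 48 × 3/22 = 17.02 from the common-amenities fund, for a payoff of 65.02.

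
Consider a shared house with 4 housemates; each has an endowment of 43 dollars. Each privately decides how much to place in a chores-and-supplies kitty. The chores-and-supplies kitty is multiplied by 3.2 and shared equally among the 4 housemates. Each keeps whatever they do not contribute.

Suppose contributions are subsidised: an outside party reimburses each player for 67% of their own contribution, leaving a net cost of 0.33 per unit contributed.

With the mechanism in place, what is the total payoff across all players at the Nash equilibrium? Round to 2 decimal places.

665.64 dollars

The effective private return per unit is now (3.2/4) / 0.33 = 2.4242 > 1, so every player's dominant strategy flips to full contribution.
At the Nash equilibrium everyone contributes 43. Group total payoff = 4 × (43 × 0.67 + 3.2 × 43) = 665.64.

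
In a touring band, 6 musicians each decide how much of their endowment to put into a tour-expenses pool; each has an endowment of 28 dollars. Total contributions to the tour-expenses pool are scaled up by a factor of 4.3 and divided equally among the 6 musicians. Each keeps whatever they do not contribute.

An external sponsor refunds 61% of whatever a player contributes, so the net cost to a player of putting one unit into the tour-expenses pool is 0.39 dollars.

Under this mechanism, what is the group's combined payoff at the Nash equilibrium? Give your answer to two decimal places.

The effective private return per unit is now (4.3/6) / 0.39 = 1.8376 > 1, so every player's dominant strategy flips to full contribution.
So the Nash equilibrium is full contribution by all 6; the group earns 6 × (28 × 0.61 + 4.3 × 28) = 824.88.

824.88 dollars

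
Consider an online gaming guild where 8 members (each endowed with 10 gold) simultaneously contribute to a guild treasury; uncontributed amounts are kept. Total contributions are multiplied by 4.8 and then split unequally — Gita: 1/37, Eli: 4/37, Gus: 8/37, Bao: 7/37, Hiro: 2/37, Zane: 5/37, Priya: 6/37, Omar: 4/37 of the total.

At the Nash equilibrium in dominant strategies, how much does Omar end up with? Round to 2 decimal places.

15.19 gold

A player with share s gets back 4.8·s per unit contributed, so full contribution is dominant for anyone with s > 1/4.8 = 0.2083 and zero contribution is dominant for anyone below.
Gus alone (share 8/37) is above the threshold, contributing 10; the remaining 7 contribute 0. Total contributed: 10.
Omar keeps 10 and receives 4.8 × 10 × 4/37 = 5.19 from the guild treasury, for a payoff of 15.19.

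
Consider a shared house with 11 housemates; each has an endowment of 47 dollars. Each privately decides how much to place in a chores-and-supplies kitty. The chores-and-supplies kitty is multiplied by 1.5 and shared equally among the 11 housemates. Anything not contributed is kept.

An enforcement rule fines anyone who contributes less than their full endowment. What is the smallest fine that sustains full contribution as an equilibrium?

40.59 dollars

Given the others contribute fully, the best deviation is to contribute 0 (any partial contribution still incurs the fine and gives up units whose private return 0.1364 is below 1).
Deviating from 47 to 0 saves 47 dollars but forfeits the deviator's share of the drop in the chores-and-supplies kitty: 1.5/11 × 47 = 6.41.
So the deviation gain is 47 − 6.41 = 40.59, and the fine must be at least 40.59 dollars to wipe it out.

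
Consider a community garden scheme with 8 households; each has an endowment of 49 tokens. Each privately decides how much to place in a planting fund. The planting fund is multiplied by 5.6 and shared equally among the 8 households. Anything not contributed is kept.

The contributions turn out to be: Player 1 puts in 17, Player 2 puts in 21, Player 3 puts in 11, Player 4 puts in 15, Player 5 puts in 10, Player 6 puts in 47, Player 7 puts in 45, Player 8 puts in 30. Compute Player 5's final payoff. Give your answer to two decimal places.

Total contributed: 17 + 21 + 11 + 15 + 10 + 47 + 45 + 30 = 196.
Each receives 5.6 × 196 / 8 = 137.20 from the planting fund.
Player 5 keeps 49 − 10 = 39, so Player 5's payoff is 39 + 137.20 = 176.20.

176.20 tokens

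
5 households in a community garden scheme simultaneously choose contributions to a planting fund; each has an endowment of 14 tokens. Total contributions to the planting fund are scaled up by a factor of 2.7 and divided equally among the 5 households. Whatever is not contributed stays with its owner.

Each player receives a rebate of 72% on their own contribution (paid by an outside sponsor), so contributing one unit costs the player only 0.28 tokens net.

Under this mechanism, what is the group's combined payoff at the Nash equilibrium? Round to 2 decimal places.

The effective private return per unit is now (2.7/5) / 0.28 = 1.9286 > 1, so every player's dominant strategy flips to full contribution.
So the Nash equilibrium is full contribution by all 5; the group earns 5 × (14 × 0.72 + 2.7 × 14) = 239.40.

239.40 tokens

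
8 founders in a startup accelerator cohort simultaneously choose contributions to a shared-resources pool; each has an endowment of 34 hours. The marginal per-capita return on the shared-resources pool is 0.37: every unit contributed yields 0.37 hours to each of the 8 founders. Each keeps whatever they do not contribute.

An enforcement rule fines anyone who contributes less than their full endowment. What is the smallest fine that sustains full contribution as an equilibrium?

21.42 hours

Given the others contribute fully, the best deviation is to contribute 0 (any partial contribution still incurs the fine and gives up units whose private return 0.37 is below 1).
Deviating from 34 to 0 saves 34 hours but forfeits the deviator's share of the drop in the shared-resources pool: 0.37 × 34 = 12.58.
So the deviation gain is 34 − 12.58 = 21.42, and the fine must be at least 21.42 hours to wipe it out.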